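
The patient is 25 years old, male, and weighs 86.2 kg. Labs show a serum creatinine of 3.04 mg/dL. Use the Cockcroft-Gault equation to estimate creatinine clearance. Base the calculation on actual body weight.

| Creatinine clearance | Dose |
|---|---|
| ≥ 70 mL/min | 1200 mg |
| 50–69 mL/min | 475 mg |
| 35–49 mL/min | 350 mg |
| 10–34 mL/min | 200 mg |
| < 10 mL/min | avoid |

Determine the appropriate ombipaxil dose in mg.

350 mg

CrCl = (140 − 25) × 86.2 / (72 × 3.04) = 9913.0 / 218.88 ≈ 45.3 mL/min
CrCl ≈ 45 mL/min → bracket 35–49 mL/min.
Dose for this bracket: 350 mg.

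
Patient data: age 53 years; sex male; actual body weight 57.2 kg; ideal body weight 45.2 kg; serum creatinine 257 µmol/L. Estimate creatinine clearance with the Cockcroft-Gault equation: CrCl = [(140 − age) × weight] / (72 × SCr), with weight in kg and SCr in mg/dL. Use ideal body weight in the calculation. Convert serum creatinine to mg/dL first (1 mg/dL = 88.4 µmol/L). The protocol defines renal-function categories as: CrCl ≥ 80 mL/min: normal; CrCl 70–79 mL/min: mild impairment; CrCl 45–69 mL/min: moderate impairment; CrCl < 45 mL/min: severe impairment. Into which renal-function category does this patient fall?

SCr = 257 / 88.4 = 2.907 mg/dL
CrCl = (140 − 53) × 45.2 / (72 × 2.907) = 3932.4 / 209.30 ≈ 18.8 mL/min
19 mL/min falls in the 'severe impairment' range.

severe impairment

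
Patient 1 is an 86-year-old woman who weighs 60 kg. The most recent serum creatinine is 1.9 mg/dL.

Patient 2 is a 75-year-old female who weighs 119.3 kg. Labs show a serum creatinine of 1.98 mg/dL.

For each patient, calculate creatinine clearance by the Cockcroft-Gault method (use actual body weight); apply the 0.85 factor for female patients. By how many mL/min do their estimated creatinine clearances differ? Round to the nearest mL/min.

Patient 1: CrCl = (140 − 86) × 60 / (72 × 1.9) × 0.85 = 3240.0 / 136.80 × 0.85 ≈ 20.1 mL/min
Patient 2: CrCl = (140 − 75) × 119.3 / (72 × 1.98) × 0.85 = 7754.5 / 142.56 × 0.85 ≈ 46.2 mL/min
|20.1 − 46.2| = 26.1 mL/min

26 mL/min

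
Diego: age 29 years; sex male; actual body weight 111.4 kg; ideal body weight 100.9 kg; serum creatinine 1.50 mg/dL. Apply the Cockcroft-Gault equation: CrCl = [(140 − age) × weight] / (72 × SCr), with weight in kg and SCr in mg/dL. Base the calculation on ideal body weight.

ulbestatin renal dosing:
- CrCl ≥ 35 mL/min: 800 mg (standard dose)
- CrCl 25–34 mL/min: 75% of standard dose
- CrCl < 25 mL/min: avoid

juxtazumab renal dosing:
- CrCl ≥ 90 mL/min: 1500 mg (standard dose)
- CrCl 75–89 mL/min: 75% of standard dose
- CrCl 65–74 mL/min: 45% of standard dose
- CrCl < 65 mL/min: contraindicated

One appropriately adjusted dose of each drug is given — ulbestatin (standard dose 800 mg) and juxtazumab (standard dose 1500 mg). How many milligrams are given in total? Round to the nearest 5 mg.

CrCl = (140 − 29) × 100.9 / (72 × 1.5) = 11199.9 / 108.00 ≈ 103.7 mL/min
CrCl ≈ 104 mL/min.
ulbestatin: ≥ 35 mL/min → 100% of 800 mg = 800 mg.
juxtazumab: ≥ 90 mL/min → 100% of 1500 mg = 1500 mg.
Total = 800 + 1500 = 2300 mg.

2300 mg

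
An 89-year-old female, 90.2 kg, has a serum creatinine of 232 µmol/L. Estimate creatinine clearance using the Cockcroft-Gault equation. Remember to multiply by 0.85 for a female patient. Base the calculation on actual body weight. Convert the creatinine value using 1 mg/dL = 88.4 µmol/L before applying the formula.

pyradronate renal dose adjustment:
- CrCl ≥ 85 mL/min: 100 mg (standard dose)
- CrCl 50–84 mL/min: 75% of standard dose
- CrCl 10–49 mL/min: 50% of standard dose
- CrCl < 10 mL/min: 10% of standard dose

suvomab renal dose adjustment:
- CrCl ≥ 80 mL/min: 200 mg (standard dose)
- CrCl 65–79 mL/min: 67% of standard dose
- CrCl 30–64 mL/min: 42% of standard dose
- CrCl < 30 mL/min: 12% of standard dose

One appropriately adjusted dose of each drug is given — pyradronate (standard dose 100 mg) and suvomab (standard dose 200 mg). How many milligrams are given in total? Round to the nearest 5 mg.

SCr = 232 / 88.4 = 2.624 mg/dL
CrCl = (140 − 89) × 90.2 / (72 × 2.624) × 0.85 = 4600.2 / 188.93 × 0.85 ≈ 20.7 mL/min
CrCl ≈ 21 mL/min.
pyradronate: 10–49 mL/min → 50% of 100 mg = 50 mg.
suvomab: < 30 mL/min → 12% of 200 mg = 24 mg.
Total = 50 + 24 = 74 mg.

75 mg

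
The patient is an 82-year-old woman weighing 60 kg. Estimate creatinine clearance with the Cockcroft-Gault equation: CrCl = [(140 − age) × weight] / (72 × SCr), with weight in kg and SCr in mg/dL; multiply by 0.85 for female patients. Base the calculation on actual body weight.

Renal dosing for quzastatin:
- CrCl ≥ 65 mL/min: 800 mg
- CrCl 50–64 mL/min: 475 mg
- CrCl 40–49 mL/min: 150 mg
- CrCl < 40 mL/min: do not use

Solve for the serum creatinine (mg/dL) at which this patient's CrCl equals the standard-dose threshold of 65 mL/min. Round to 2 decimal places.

0.63 mg/dL

Standard dose requires CrCl ≥ 65 mL/min.
Set (140 − 82) × 60 × 0.85 / (72 × SCr) = 65
SCr = (140 − 82) × 60 × 0.85 / (72 × 65) = 0.632 mg/dL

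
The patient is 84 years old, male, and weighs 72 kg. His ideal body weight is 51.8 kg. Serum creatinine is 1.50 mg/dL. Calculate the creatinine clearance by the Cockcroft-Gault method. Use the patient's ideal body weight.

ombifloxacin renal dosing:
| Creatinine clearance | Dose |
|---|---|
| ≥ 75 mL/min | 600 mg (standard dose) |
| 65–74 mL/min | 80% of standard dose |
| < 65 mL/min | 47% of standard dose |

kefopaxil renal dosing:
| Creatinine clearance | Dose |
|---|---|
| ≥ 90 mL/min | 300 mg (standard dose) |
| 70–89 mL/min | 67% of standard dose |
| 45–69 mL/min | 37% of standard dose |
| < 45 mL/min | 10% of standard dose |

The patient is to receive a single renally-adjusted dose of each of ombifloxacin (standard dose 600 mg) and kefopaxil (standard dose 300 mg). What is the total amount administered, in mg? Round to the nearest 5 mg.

310 mg

CrCl = (140 − 84) × 51.8 / (72 × 1.5) = 2900.8 / 108.00 ≈ 26.9 mL/min
CrCl ≈ 27 mL/min.
ombifloxacin: < 65 mL/min → 47% of 600 mg = 282 mg.
kefopaxil: < 45 mL/min → 10% of 300 mg = 30 mg.
Total = 282 + 30 = 312 mg.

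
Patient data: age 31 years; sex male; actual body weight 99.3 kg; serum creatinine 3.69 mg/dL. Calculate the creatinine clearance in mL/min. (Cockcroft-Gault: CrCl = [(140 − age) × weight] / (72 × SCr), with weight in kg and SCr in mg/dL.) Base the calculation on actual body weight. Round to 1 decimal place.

40.7 mL/min

CrCl = (140 − 31) × 99.3 / (72 × 3.69) = 10823.7 / 265.68 ≈ 40.7 mL/min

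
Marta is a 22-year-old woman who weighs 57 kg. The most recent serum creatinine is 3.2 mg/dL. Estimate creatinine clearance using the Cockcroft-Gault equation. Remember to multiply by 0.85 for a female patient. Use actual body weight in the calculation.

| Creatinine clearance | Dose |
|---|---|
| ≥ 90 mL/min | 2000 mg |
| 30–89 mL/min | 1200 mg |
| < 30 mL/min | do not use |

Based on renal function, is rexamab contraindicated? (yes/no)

CrCl = (140 − 22) × 57 / (72 × 3.2) × 0.85 = 6726.0 / 230.40 × 0.85 ≈ 24.8 mL/min
CrCl ≈ 25 mL/min, which is < 30 mL/min.

yes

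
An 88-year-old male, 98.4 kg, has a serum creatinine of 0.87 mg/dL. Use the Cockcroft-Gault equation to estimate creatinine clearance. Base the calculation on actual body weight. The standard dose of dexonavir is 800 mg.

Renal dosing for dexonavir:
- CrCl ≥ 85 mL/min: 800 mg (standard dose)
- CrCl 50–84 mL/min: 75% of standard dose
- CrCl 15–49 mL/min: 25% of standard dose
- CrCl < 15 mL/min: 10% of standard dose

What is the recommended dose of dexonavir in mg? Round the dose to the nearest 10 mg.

CrCl = (140 − 88) × 98.4 / (72 × 0.87) = 5116.8 / 62.64 ≈ 81.7 mL/min
CrCl ≈ 82 mL/min → bracket 50–84 mL/min.
75% of 800 mg = 600 mg

600 mg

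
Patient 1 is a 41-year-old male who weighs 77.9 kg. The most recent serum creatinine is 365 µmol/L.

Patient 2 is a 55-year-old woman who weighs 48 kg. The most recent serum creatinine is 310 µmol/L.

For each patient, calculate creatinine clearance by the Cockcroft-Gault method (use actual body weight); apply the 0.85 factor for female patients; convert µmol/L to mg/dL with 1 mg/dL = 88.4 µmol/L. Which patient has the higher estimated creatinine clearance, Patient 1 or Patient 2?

Patient 1

Patient 1: SCr = 365 / 88.4 = 4.129 mg/dL
Patient 1: CrCl = (140 − 41) × 77.9 / (72 × 4.129) = 7712.1 / 297.29 ≈ 25.9 mL/min
Patient 2: SCr = 310 / 88.4 = 3.507 mg/dL
Patient 2: CrCl = (140 − 55) × 48 / (72 × 3.507) × 0.85 = 4080.0 / 252.50 × 0.85 ≈ 13.7 mL/min
25.9 vs 13.7 mL/min → Patient 1 is higher.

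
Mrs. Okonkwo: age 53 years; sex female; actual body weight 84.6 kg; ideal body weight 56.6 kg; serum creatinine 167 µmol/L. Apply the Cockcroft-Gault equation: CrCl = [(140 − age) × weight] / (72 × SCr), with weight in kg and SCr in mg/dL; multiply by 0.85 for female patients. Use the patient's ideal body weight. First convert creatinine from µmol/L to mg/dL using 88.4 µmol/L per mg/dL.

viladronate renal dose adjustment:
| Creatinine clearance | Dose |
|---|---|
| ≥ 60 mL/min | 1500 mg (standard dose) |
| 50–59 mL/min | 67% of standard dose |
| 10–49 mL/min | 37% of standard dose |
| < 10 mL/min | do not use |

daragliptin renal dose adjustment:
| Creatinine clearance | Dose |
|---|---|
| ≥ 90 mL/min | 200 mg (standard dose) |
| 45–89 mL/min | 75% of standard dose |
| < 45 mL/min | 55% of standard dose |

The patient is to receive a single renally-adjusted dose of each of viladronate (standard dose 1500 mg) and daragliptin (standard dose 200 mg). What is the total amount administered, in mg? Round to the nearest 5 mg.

SCr = 167 / 88.4 = 1.889 mg/dL
CrCl = (140 − 53) × 56.6 / (72 × 1.889) × 0.85 = 4924.2 / 136.01 × 0.85 ≈ 30.8 mL/min
CrCl ≈ 31 mL/min.
viladronate: 10–49 mL/min → 37% of 1500 mg = 555 mg.
daragliptin: < 45 mL/min → 55% of 200 mg = 110 mg.
Total = 555 + 110 = 665 mg.

665 mg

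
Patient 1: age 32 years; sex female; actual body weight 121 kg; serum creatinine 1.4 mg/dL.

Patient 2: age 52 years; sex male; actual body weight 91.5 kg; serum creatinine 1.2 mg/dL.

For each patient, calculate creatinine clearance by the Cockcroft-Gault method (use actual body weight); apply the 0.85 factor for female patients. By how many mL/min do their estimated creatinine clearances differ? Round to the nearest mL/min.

Patient 1: CrCl = (140 − 32) × 121 / (72 × 1.4) × 0.85 = 13068.0 / 100.80 × 0.85 ≈ 110.2 mL/min
Patient 2: CrCl = (140 − 52) × 91.5 / (72 × 1.2) = 8052.0 / 86.40 ≈ 93.2 mL/min
|110.2 − 93.2| = 17.0 mL/min

17 mL/min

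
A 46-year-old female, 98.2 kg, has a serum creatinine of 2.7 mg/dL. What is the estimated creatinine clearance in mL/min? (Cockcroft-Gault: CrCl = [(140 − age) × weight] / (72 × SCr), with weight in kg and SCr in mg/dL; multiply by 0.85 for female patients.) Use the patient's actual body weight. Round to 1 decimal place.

40.4 mL/min

CrCl = (140 − 46) × 98.2 / (72 × 2.7) × 0.85 = 9230.8 / 194.40 × 0.85 ≈ 40.4 mL/min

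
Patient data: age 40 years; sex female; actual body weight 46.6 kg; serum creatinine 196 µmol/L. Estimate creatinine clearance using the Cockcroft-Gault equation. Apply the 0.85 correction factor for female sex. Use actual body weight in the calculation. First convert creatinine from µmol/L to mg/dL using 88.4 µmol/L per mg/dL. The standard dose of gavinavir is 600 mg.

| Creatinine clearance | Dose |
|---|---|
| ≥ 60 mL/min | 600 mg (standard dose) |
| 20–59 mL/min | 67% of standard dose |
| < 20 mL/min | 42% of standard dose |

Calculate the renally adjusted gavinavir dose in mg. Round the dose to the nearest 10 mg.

SCr = 196 / 88.4 = 2.217 mg/dL
CrCl = (140 − 40) × 46.6 / (72 × 2.217) × 0.85 = 4660.0 / 159.62 × 0.85 ≈ 24.8 mL/min
CrCl ≈ 25 mL/min → bracket 20–59 mL/min.
67% of 600 mg = 402 mg → 400 mg

400 mg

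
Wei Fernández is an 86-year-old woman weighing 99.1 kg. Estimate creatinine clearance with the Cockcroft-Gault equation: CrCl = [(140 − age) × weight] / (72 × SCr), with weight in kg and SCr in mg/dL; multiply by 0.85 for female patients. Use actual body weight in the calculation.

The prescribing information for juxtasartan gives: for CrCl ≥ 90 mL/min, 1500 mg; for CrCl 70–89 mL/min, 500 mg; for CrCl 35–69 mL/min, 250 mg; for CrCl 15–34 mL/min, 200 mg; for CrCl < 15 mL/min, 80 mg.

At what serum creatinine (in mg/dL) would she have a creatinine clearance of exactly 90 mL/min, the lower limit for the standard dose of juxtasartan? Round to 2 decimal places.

0.70 mg/dL

Standard dose requires CrCl ≥ 90 mL/min.
Set (140 − 86) × 99.1 × 0.85 / (72 × SCr) = 90
SCr = (140 − 86) × 99.1 × 0.85 / (72 × 90) = 0.702 mg/dL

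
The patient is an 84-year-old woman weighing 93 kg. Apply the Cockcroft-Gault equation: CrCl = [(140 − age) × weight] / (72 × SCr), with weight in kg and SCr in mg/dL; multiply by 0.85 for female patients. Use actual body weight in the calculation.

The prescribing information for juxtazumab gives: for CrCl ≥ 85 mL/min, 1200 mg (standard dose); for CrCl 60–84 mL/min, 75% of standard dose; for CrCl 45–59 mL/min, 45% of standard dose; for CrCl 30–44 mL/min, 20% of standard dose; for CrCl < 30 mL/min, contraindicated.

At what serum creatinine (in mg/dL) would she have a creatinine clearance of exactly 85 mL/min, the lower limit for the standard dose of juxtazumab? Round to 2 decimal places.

Standard dose requires CrCl ≥ 85 mL/min.
Set (140 − 84) × 93 × 0.85 / (72 × SCr) = 85
SCr = (140 − 84) × 93 × 0.85 / (72 × 85) = 0.723 mg/dL

0.72 mg/dL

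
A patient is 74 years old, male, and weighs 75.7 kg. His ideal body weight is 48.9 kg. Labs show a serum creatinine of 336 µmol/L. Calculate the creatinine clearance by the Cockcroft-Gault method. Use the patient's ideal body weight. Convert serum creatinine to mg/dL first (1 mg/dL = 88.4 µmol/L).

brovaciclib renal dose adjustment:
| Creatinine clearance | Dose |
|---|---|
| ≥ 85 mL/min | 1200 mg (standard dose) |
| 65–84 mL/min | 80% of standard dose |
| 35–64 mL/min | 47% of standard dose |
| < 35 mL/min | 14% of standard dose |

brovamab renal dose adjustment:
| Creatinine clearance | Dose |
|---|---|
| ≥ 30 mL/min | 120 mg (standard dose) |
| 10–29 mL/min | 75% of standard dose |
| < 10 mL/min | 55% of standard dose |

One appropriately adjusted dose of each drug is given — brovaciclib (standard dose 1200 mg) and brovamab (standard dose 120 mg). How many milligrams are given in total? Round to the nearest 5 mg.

SCr = 336 / 88.4 = 3.801 mg/dL
CrCl = (140 − 74) × 48.9 / (72 × 3.801) = 3227.4 / 273.67 ≈ 11.8 mL/min
CrCl ≈ 12 mL/min.
brovaciclib: < 35 mL/min → 14% of 1200 mg = 168 mg.
brovamab: 10–29 mL/min → 75% of 120 mg = 90 mg.
Total = 168 + 90 = 258 mg.

260 mg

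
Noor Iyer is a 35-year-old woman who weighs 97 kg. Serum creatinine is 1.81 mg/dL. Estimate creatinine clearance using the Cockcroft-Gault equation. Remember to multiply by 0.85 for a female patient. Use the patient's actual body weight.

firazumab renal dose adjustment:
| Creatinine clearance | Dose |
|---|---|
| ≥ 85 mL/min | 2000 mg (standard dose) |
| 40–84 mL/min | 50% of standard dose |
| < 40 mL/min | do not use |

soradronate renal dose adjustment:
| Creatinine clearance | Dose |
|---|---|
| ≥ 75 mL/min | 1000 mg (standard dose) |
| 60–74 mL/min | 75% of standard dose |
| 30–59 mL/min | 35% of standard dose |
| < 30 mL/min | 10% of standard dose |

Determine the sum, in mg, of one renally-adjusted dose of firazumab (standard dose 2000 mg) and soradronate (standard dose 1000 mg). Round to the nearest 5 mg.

CrCl = (140 − 35) × 97 / (72 × 1.81) × 0.85 = 10185.0 / 130.32 × 0.85 ≈ 66.4 mL/min
CrCl ≈ 66 mL/min.
firazumab: 40–84 mL/min → 50% of 2000 mg = 1000 mg.
soradronate: 60–74 mL/min → 75% of 1000 mg = 750 mg.
Total = 1000 + 750 = 1750 mg.

1750 mg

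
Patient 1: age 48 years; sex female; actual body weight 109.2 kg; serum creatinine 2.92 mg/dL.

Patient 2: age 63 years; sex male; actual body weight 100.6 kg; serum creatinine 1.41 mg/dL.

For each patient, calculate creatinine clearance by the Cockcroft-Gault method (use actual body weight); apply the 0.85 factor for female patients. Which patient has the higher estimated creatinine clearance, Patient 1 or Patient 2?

Patient 2

Patient 1: CrCl = (140 − 48) × 109.2 / (72 × 2.92) × 0.85 = 10046.4 / 210.24 × 0.85 ≈ 40.6 mL/min
Patient 2: CrCl = (140 − 63) × 100.6 / (72 × 1.41) = 7746.2 / 101.52 ≈ 76.3 mL/min
40.6 vs 76.3 mL/min → Patient 2 is higher.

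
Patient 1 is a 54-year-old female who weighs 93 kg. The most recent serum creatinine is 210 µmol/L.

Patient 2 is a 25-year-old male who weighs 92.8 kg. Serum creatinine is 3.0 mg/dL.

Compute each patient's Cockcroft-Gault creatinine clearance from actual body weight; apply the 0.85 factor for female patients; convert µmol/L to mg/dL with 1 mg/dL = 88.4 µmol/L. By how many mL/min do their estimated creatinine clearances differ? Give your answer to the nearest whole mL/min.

Patient 1: SCr = 210 / 88.4 = 2.376 mg/dL
Patient 1: CrCl = (140 − 54) × 93 / (72 × 2.376) × 0.85 = 7998.0 / 171.07 × 0.85 ≈ 39.7 mL/min
Patient 2: CrCl = (140 − 25) × 92.8 / (72 × 3) = 10672.0 / 216.00 ≈ 49.4 mL/min
|39.7 − 49.4| = 9.7 mL/min

10 mL/min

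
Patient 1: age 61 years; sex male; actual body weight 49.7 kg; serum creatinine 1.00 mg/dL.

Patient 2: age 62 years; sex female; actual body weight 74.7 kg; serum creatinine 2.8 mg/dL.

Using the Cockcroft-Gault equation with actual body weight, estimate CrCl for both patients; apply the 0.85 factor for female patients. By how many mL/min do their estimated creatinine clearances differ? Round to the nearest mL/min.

Patient 1: CrCl = (140 − 61) × 49.7 / (72 × 1) = 3926.3 / 72.00 ≈ 54.5 mL/min
Patient 2: CrCl = (140 − 62) × 74.7 / (72 × 2.8) × 0.85 = 5826.6 / 201.60 × 0.85 ≈ 24.6 mL/min
|54.5 − 24.6| = 29.9 mL/min

30 mL/min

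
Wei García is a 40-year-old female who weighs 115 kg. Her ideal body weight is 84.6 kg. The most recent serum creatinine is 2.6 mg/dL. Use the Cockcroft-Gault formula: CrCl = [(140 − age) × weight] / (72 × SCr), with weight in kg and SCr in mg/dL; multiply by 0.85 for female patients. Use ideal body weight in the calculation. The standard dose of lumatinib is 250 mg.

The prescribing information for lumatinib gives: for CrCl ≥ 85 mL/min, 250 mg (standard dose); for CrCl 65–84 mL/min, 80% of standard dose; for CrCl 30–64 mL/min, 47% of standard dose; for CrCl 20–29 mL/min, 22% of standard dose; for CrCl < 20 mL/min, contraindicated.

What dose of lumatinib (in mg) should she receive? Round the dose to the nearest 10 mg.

120 mg

CrCl = (140 − 40) × 84.6 / (72 × 2.6) × 0.85 = 8460.0 / 187.20 × 0.85 ≈ 38.4 mL/min
CrCl ≈ 38 mL/min → bracket 30–64 mL/min.
47% of 250 mg = 117.5 mg → 120 mg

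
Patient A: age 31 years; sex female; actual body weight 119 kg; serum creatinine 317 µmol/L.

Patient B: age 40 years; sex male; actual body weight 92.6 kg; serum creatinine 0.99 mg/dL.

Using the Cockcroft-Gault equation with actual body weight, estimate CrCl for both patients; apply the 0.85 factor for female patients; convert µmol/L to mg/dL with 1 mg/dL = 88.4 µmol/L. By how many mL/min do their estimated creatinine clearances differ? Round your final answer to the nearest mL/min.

87 mL/min

Patient A: SCr = 317 / 88.4 = 3.586 mg/dL
Patient A: CrCl = (140 − 31) × 119 / (72 × 3.586) × 0.85 = 12971.0 / 258.19 × 0.85 ≈ 42.7 mL/min
Patient B: CrCl = (140 − 40) × 92.6 / (72 × 0.99) = 9260.0 / 71.28 ≈ 129.9 mL/min
|42.7 − 129.9| = 87.2 mL/min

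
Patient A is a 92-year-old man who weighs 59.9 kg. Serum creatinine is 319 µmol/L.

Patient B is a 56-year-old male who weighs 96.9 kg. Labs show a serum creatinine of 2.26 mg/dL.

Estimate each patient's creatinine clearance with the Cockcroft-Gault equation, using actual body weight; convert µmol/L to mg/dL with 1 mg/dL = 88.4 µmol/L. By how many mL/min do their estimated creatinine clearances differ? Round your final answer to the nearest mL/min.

Patient A: SCr = 319 / 88.4 = 3.609 mg/dL
Patient A: CrCl = (140 − 92) × 59.9 / (72 × 3.609) = 2875.2 / 259.85 ≈ 11.1 mL/min
Patient B: CrCl = (140 − 56) × 96.9 / (72 × 2.26) = 8139.6 / 162.72 ≈ 50.0 mL/min
|11.1 − 50.0| = 38.9 mL/min

39 mL/min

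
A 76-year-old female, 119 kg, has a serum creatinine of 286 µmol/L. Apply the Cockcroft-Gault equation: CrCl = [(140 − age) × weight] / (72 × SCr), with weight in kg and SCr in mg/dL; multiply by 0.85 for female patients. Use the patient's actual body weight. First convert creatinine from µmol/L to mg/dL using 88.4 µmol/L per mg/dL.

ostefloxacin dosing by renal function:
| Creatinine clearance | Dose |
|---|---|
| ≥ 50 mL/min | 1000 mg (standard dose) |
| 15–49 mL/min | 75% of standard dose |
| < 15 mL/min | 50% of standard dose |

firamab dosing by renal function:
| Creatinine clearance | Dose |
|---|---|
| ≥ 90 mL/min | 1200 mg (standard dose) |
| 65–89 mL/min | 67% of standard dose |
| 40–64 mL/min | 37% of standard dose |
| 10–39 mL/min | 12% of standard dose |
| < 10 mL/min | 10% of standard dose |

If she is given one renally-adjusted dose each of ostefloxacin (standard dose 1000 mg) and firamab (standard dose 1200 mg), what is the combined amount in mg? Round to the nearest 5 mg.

895 mg

SCr = 286 / 88.4 = 3.235 mg/dL
CrCl = (140 − 76) × 119 / (72 × 3.235) × 0.85 = 7616.0 / 232.92 × 0.85 ≈ 27.8 mL/min
CrCl ≈ 28 mL/min.
ostefloxacin: 15–49 mL/min → 75% of 1000 mg = 750 mg.
firamab: 10–39 mL/min → 12% of 1200 mg = 144 mg.
Total = 750 + 144 = 894 mg.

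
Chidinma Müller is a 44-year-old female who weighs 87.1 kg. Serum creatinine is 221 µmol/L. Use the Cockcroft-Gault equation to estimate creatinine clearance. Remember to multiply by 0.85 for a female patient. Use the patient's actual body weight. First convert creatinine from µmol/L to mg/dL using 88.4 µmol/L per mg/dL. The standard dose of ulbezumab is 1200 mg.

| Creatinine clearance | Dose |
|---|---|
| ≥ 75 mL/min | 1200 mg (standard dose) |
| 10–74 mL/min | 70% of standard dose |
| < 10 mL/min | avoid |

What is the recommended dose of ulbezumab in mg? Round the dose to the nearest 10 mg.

SCr = 221 / 88.4 = 2.5 mg/dL
CrCl = (140 − 44) × 87.1 / (72 × 2.5) × 0.85 = 8361.6 / 180.00 × 0.85 ≈ 39.5 mL/min
CrCl ≈ 39 mL/min → bracket 10–74 mL/min.
70% of 1200 mg = 840 mg

840 mg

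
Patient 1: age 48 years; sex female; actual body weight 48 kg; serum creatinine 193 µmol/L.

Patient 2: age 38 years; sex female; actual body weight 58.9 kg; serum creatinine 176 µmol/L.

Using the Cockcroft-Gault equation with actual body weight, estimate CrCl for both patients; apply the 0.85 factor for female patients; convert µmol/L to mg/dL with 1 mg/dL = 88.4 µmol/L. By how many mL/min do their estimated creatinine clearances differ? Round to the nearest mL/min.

12 mL/min

Patient 1: SCr = 193 / 88.4 = 2.183 mg/dL
Patient 1: CrCl = (140 − 48) × 48 / (72 × 2.183) × 0.85 = 4416.0 / 157.18 × 0.85 ≈ 23.9 mL/min
Patient 2: SCr = 176 / 88.4 = 1.991 mg/dL
Patient 2: CrCl = (140 − 38) × 58.9 / (72 × 1.991) × 0.85 = 6007.8 / 143.35 × 0.85 ≈ 35.6 mL/min
|23.9 − 35.6| = 11.7 mL/min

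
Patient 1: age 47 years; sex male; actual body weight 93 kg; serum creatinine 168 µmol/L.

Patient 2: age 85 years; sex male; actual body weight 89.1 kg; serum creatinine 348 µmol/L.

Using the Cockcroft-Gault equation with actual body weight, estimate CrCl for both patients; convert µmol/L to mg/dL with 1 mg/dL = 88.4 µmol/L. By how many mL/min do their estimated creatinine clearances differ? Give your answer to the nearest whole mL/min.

46 mL/min

Patient 1: SCr = 168 / 88.4 = 1.9 mg/dL
Patient 1: CrCl = (140 − 47) × 93 / (72 × 1.9) = 8649.0 / 136.80 ≈ 63.2 mL/min
Patient 2: SCr = 348 / 88.4 = 3.937 mg/dL
Patient 2: CrCl = (140 − 85) × 89.1 / (72 × 3.937) = 4900.5 / 283.46 ≈ 17.3 mL/min
|63.2 − 17.3| = 45.9 mL/min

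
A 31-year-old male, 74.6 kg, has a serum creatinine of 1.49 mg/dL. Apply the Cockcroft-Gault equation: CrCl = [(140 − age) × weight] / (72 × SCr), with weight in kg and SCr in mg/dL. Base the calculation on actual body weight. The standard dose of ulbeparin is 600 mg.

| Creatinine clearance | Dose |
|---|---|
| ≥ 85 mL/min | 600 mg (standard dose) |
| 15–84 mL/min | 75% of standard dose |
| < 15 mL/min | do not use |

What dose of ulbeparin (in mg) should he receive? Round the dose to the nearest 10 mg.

CrCl = (140 − 31) × 74.6 / (72 × 1.49) = 8131.4 / 107.28 ≈ 75.8 mL/min
CrCl ≈ 76 mL/min → bracket 15–84 mL/min.
75% of 600 mg = 450 mg

450 mg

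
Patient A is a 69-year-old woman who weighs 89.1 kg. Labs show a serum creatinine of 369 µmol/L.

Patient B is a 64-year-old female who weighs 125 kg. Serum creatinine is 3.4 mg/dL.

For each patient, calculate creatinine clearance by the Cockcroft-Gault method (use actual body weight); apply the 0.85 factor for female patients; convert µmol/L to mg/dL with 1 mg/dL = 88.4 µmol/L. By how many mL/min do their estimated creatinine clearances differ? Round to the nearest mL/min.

Patient A: SCr = 369 / 88.4 = 4.174 mg/dL
Patient A: CrCl = (140 − 69) × 89.1 / (72 × 4.174) × 0.85 = 6326.1 / 300.53 × 0.85 ≈ 17.9 mL/min
Patient B: CrCl = (140 − 64) × 125 / (72 × 3.4) × 0.85 = 9500.0 / 244.80 × 0.85 ≈ 33.0 mL/min
|17.9 − 33.0| = 15.1 mL/min

15 mL/min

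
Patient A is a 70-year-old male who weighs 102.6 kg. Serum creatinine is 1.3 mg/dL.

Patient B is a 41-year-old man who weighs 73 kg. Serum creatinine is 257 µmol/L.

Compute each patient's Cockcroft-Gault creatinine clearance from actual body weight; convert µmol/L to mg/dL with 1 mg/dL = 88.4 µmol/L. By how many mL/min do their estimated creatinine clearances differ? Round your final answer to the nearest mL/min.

Patient A: CrCl = (140 − 70) × 102.6 / (72 × 1.3) = 7182.0 / 93.60 ≈ 76.7 mL/min
Patient B: SCr = 257 / 88.4 = 2.907 mg/dL
Patient B: CrCl = (140 − 41) × 73 / (72 × 2.907) = 7227.0 / 209.30 ≈ 34.5 mL/min
|76.7 − 34.5| = 42.2 mL/min

42 mL/min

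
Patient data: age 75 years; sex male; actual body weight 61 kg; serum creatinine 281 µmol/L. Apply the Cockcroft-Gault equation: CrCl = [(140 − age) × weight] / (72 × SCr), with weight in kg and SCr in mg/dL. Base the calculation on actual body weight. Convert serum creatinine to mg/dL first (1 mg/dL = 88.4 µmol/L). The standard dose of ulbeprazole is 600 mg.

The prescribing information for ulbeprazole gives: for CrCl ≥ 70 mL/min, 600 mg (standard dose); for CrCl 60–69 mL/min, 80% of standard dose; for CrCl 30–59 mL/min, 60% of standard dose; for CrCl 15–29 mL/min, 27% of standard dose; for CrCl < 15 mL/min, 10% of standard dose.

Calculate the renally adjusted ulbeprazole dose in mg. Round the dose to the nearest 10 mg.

SCr = 281 / 88.4 = 3.179 mg/dL
CrCl = (140 − 75) × 61 / (72 × 3.179) = 3965.0 / 228.89 ≈ 17.3 mL/min
CrCl ≈ 17 mL/min → bracket 15–29 mL/min.
27% of 600 mg = 162 mg → 160 mg

160 mg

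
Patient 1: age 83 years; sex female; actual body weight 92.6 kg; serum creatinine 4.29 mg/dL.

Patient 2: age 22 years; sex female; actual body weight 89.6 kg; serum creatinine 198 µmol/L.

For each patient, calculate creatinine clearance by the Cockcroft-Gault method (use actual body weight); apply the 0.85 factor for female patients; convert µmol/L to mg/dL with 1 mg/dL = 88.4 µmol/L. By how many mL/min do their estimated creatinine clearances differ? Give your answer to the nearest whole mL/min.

Patient 1: CrCl = (140 − 83) × 92.6 / (72 × 4.29) × 0.85 = 5278.2 / 308.88 × 0.85 ≈ 14.5 mL/min
Patient 2: SCr = 198 / 88.4 = 2.24 mg/dL
Patient 2: CrCl = (140 − 22) × 89.6 / (72 × 2.24) × 0.85 = 10572.8 / 161.28 × 0.85 ≈ 55.7 mL/min
|14.5 − 55.7| = 41.2 mL/min

41 mL/min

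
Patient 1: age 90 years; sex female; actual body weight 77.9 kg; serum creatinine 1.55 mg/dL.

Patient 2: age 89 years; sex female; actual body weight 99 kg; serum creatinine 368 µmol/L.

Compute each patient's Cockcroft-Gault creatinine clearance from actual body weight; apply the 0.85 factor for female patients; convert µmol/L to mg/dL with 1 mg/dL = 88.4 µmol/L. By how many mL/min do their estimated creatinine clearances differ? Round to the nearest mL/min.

Patient 1: CrCl = (140 − 90) × 77.9 / (72 × 1.55) × 0.85 = 3895.0 / 111.60 × 0.85 ≈ 29.7 mL/min
Patient 2: SCr = 368 / 88.4 = 4.163 mg/dL
Patient 2: CrCl = (140 − 89) × 99 / (72 × 4.163) × 0.85 = 5049.0 / 299.74 × 0.85 ≈ 14.3 mL/min
|29.7 − 14.3| = 15.4 mL/min

15 mL/min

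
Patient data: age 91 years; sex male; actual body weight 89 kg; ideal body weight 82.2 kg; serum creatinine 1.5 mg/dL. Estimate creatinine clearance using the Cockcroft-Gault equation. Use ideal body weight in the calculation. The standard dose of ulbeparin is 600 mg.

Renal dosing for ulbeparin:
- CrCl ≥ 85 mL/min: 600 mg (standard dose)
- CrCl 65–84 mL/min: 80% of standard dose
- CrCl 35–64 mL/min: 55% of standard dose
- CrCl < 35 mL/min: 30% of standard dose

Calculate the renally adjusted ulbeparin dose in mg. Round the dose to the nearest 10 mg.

CrCl = (140 − 91) × 82.2 / (72 × 1.5) = 4027.8 / 108.00 ≈ 37.3 mL/min
CrCl ≈ 37 mL/min → bracket 35–64 mL/min.
55% of 600 mg = 330 mg

330 mg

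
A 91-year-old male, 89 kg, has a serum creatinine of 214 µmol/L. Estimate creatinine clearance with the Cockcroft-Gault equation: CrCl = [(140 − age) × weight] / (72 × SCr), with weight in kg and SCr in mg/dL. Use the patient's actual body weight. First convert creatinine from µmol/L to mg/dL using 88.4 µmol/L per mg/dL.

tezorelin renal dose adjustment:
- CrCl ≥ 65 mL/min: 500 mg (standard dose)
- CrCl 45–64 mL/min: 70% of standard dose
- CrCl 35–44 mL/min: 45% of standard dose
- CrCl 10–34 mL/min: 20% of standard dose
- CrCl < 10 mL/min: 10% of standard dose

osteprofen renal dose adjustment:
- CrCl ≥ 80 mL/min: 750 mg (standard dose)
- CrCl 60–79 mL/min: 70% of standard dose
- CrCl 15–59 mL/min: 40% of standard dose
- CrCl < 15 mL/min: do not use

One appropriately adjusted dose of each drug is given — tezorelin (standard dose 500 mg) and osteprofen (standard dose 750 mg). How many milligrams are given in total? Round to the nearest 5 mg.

400 mg

SCr = 214 / 88.4 = 2.421 mg/dL
CrCl = (140 − 91) × 89 / (72 × 2.421) = 4361.0 / 174.31 ≈ 25.0 mL/min
CrCl ≈ 25 mL/min.
tezorelin: 10–34 mL/min → 20% of 500 mg = 100 mg.
osteprofen: 15–59 mL/min → 40% of 750 mg = 300 mg.
Total = 100 + 300 = 400 mg.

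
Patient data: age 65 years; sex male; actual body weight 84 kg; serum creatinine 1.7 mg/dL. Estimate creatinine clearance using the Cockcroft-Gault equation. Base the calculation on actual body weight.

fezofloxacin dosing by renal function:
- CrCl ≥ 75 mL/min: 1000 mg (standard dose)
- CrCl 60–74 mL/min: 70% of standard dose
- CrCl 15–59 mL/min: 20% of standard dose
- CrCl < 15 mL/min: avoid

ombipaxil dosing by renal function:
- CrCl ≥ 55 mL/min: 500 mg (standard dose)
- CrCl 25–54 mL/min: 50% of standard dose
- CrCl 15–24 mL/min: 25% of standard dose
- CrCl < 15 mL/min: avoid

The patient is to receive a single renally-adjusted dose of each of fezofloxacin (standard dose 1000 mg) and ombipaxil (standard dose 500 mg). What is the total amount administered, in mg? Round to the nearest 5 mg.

450 mg

CrCl = (140 − 65) × 84 / (72 × 1.7) = 6300.0 / 122.40 ≈ 51.5 mL/min
CrCl ≈ 51 mL/min.
fezofloxacin: 15–59 mL/min → 20% of 1000 mg = 200 mg.
ombipaxil: 25–54 mL/min → 50% of 500 mg = 250 mg.
Total = 200 + 250 = 450 mg.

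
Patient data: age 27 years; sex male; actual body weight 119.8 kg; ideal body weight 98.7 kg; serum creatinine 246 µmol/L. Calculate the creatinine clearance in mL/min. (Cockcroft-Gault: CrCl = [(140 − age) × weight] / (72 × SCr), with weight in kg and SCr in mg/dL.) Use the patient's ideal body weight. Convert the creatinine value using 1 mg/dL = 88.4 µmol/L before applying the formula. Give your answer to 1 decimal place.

SCr = 246 / 88.4 = 2.783 mg/dL
CrCl = (140 − 27) × 98.7 / (72 × 2.783) = 11153.1 / 200.38 ≈ 55.7 mL/min

55.7 mL/min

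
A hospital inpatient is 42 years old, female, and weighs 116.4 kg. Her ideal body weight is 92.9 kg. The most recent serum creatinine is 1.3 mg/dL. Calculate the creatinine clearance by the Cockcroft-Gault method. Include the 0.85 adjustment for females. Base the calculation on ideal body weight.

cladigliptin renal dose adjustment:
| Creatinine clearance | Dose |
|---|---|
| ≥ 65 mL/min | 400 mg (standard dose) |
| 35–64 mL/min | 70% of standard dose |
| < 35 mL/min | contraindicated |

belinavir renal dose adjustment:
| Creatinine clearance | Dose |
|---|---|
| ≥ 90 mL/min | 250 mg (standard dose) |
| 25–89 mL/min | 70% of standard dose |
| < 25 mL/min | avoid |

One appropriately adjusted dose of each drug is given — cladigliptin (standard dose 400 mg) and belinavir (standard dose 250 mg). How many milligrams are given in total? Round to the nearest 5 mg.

575 mg

CrCl = (140 − 42) × 92.9 / (72 × 1.3) × 0.85 = 9104.2 / 93.60 × 0.85 ≈ 82.7 mL/min
CrCl ≈ 83 mL/min.
cladigliptin: ≥ 65 mL/min → 100% of 400 mg = 400 mg.
belinavir: 25–89 mL/min → 70% of 250 mg = 175 mg.
Total = 400 + 175 = 575 mg.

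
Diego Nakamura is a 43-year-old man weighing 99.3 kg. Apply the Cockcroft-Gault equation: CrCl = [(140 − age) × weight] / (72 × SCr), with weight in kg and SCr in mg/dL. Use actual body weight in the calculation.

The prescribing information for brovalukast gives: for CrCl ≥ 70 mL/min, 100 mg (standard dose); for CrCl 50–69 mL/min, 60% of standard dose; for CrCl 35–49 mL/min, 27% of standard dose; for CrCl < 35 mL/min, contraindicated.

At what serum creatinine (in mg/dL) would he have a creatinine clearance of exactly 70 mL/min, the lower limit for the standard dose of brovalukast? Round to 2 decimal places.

Standard dose requires CrCl ≥ 70 mL/min.
Set (140 − 43) × 99.3 / (72 × SCr) = 70
SCr = (140 − 43) × 99.3 / (72 × 70) = 1.911 mg/dL

1.91 mg/dL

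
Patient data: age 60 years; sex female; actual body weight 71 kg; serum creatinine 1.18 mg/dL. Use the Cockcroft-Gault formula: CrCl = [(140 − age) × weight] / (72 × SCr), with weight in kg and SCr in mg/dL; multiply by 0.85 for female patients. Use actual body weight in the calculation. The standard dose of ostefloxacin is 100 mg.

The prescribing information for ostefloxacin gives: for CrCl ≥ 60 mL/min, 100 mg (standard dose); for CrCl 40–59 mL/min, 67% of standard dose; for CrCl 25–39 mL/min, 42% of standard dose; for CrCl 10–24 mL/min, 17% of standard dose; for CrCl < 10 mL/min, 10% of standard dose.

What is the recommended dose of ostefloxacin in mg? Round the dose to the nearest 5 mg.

65 mg

CrCl = (140 − 60) × 71 / (72 × 1.18) × 0.85 = 5680.0 / 84.96 × 0.85 ≈ 56.8 mL/min
CrCl ≈ 57 mL/min → bracket 40–59 mL/min.
67% of 100 mg = 67 mg → 65 mg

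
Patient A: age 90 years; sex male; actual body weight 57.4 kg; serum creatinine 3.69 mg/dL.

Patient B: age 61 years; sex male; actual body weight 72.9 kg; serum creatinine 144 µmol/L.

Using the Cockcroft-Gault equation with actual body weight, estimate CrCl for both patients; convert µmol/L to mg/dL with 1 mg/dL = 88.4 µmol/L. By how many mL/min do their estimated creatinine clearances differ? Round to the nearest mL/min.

Patient A: CrCl = (140 − 90) × 57.4 / (72 × 3.69) = 2870.0 / 265.68 ≈ 10.8 mL/min
Patient B: SCr = 144 / 88.4 = 1.629 mg/dL
Patient B: CrCl = (140 − 61) × 72.9 / (72 × 1.629) = 5759.1 / 117.29 ≈ 49.1 mL/min
|10.8 − 49.1| = 38.3 mL/min

38 mL/min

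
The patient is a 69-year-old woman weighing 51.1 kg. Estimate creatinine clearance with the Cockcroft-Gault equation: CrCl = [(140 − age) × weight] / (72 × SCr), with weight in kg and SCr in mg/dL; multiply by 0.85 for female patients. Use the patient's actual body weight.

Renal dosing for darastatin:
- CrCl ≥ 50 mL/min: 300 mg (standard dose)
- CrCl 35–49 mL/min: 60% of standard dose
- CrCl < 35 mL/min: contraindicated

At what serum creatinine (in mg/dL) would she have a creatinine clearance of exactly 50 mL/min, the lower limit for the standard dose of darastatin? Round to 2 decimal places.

0.86 mg/dL

Standard dose requires CrCl ≥ 50 mL/min.
Set (140 − 69) × 51.1 × 0.85 / (72 × SCr) = 50
SCr = (140 − 69) × 51.1 × 0.85 / (72 × 50) = 0.857 mg/dL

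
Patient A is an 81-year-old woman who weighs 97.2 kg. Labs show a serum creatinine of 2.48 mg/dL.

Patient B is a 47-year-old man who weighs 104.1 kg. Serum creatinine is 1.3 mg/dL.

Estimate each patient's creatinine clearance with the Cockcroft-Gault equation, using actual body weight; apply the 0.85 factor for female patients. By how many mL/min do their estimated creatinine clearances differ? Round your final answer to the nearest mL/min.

Patient A: CrCl = (140 − 81) × 97.2 / (72 × 2.48) × 0.85 = 5734.8 / 178.56 × 0.85 ≈ 27.3 mL/min
Patient B: CrCl = (140 − 47) × 104.1 / (72 × 1.3) = 9681.3 / 93.60 ≈ 103.4 mL/min
|27.3 − 103.4| = 76.1 mL/min

76 mL/min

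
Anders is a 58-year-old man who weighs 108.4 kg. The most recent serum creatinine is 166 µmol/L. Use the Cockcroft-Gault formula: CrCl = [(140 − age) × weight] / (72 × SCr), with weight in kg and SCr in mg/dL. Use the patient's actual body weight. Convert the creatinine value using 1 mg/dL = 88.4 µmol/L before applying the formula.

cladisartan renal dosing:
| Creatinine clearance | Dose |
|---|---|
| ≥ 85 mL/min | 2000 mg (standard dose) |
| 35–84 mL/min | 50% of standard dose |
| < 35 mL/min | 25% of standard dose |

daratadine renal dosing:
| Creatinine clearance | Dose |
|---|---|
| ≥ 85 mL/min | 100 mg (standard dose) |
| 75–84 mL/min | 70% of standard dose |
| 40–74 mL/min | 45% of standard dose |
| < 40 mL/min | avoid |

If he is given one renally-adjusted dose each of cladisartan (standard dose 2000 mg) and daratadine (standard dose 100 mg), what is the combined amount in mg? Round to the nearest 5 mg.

1045 mg

SCr = 166 / 88.4 = 1.878 mg/dL
CrCl = (140 − 58) × 108.4 / (72 × 1.878) = 8888.8 / 135.22 ≈ 65.7 mL/min
CrCl ≈ 66 mL/min.
cladisartan: 35–84 mL/min → 50% of 2000 mg = 1000 mg.
daratadine: 40–74 mL/min → 45% of 100 mg = 45 mg.
Total = 1000 + 45 = 1045 mg.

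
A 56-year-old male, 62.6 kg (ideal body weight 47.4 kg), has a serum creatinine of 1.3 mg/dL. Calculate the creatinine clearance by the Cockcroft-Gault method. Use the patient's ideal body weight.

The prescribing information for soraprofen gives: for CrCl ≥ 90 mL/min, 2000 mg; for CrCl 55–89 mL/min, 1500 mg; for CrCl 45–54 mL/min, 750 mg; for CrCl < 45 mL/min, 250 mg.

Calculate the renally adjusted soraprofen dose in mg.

250 mg

CrCl = (140 − 56) × 47.4 / (72 × 1.3) = 3981.6 / 93.60 ≈ 42.5 mL/min
CrCl ≈ 43 mL/min → bracket < 45 mL/min.
Dose for this bracket: 250 mg.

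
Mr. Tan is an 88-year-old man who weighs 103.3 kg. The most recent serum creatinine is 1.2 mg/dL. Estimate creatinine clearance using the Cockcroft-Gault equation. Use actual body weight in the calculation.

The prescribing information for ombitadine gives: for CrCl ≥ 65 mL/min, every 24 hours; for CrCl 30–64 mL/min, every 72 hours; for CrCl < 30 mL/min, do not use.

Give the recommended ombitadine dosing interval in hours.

CrCl = (140 − 88) × 103.3 / (72 × 1.2) = 5371.6 / 86.40 ≈ 62.2 mL/min
CrCl ≈ 62 mL/min → bracket 30–64 mL/min → every 72 hours.

every 72 hours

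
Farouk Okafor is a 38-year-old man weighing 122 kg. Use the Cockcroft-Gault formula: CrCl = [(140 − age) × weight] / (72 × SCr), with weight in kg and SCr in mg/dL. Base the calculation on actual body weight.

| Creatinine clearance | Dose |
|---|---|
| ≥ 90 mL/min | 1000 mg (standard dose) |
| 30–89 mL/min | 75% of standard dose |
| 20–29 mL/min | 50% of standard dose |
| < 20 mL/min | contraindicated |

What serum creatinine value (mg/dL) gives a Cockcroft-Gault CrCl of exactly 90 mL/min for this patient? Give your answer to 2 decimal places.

1.92 mg/dL

Standard dose requires CrCl ≥ 90 mL/min.
Set (140 − 38) × 122 / (72 × SCr) = 90
SCr = (140 − 38) × 122 / (72 × 90) = 1.920 mg/dL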